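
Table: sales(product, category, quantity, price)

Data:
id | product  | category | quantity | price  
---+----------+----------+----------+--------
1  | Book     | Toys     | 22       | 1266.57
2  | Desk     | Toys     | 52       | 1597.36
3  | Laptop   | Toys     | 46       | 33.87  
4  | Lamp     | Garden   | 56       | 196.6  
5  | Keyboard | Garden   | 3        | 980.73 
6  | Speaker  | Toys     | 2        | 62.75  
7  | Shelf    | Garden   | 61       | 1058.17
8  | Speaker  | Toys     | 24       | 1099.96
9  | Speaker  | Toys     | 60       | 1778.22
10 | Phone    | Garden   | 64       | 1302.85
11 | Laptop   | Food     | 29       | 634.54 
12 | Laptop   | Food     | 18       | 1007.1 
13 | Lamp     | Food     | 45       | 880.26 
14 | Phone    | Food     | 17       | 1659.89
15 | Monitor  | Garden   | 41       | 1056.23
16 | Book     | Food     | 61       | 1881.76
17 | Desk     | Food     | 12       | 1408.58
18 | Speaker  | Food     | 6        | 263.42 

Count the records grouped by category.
SELECT category, COUNT(*) as count
FROM sales
GROUP BY category

Result:
  Food: 7
  Garden: 5
  Toys: 6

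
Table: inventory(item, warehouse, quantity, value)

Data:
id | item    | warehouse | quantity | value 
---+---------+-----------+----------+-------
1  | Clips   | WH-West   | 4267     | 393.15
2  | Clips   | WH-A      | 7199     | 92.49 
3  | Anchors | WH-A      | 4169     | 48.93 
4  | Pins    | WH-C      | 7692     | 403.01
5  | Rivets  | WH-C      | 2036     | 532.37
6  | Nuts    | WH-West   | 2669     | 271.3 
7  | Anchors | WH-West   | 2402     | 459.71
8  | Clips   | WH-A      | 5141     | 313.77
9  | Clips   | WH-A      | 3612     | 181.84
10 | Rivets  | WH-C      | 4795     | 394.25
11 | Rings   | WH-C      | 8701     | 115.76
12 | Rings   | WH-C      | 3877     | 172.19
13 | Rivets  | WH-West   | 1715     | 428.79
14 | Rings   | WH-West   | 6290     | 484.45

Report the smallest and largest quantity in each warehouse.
SELECT warehouse, MIN(quantity), MAX(quantity)
FROM inventory
GROUP BY warehouse

Result:
  WH-A: min=3612, max=7199
  WH-C: min=2036, max=8701
  WH-West: min=1715, max=6290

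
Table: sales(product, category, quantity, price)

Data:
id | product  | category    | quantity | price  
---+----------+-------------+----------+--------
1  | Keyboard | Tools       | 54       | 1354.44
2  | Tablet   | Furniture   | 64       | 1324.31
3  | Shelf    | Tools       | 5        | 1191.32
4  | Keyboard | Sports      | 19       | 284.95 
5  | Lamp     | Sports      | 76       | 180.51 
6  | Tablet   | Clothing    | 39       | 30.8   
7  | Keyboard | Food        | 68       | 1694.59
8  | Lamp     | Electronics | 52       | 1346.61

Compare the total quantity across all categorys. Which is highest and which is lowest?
SELECT category, SUM(quantity)
FROM sales
GROUP BY category
ORDER BY SUM(quantity)

All groups:
  Clothing: 39
  Electronics: 52
  Tools: 59
  Furniture: 64
  Food: 68
  Sports: 95

Highest: Sports (95)
Lowest: Clothing (39)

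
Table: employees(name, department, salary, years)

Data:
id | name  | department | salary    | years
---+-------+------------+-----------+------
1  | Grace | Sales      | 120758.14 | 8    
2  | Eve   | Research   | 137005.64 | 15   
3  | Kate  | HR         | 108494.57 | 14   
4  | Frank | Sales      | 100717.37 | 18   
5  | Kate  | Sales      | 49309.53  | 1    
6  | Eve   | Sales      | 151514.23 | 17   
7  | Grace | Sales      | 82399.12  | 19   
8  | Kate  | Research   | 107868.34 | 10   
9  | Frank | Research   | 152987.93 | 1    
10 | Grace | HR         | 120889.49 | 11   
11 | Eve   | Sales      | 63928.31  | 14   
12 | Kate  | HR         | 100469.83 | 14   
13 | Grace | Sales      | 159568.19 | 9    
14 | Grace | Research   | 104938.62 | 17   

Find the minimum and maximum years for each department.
SELECT department, MIN(years), MAX(years)
FROM employees
GROUP BY department

Result:
  HR: min=11, max=14
  Research: min=1, max=17
  Sales: min=1, max=19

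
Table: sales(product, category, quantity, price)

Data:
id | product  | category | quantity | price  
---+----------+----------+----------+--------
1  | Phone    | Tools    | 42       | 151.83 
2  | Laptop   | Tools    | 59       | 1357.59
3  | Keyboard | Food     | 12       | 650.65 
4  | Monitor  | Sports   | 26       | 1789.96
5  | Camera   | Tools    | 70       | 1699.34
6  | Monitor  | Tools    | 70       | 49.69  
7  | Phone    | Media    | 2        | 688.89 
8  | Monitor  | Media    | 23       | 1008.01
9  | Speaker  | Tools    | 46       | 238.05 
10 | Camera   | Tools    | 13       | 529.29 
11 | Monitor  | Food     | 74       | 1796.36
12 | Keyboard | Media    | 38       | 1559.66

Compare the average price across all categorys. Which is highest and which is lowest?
SELECT category, AVG(price)
FROM sales
GROUP BY category
ORDER BY AVG(price)

All groups:
  Tools: 670.97
  Media: 1085.52
  Food: 1223.51
  Sports: 1789.96

Highest: Sports (1789.96)
Lowest: Tools (670.97)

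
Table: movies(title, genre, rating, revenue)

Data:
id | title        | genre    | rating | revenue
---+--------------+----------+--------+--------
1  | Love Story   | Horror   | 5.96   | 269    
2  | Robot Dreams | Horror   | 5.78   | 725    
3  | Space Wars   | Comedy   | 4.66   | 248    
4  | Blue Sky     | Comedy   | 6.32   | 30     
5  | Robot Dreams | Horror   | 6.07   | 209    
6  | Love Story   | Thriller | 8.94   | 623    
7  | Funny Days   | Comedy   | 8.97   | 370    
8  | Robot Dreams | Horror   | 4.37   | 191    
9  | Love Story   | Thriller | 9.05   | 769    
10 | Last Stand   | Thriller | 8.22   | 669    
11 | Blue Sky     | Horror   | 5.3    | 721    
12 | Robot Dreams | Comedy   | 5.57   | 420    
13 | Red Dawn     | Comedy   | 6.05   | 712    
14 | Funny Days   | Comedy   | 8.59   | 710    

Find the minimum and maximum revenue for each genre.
SELECT genre, MIN(revenue), MAX(revenue)
FROM movies
GROUP BY genre

Result:
  Comedy: min=30, max=712
  Horror: min=191, max=725
  Thriller: min=623, max=769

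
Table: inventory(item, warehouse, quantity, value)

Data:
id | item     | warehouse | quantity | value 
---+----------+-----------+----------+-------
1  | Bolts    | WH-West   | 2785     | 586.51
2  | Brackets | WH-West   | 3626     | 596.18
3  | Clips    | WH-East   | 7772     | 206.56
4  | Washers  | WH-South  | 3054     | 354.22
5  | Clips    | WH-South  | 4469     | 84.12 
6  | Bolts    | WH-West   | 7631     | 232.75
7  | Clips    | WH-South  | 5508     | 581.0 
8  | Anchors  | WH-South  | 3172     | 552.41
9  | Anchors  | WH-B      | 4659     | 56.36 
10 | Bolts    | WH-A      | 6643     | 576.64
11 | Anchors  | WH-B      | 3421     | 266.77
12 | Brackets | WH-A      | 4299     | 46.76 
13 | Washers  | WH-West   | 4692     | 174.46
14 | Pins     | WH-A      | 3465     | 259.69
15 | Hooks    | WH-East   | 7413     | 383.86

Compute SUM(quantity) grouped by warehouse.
SELECT warehouse, SUM(quantity) as result
FROM inventory
GROUP BY warehouse

Result:
  WH-A: 14407
  WH-B: 8080
  WH-East: 15185
  WH-South: 16203
  WH-West: 18734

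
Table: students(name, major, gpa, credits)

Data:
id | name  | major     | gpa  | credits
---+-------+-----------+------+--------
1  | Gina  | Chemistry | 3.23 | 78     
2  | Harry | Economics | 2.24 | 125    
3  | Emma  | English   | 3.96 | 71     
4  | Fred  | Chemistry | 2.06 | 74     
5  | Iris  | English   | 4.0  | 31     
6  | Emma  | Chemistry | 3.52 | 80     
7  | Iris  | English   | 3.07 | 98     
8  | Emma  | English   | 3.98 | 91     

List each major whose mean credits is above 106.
SELECT major, AVG(credits)
FROM students
GROUP BY major
HAVING AVG(credits) > 106

Result:
  Economics: avg=125.00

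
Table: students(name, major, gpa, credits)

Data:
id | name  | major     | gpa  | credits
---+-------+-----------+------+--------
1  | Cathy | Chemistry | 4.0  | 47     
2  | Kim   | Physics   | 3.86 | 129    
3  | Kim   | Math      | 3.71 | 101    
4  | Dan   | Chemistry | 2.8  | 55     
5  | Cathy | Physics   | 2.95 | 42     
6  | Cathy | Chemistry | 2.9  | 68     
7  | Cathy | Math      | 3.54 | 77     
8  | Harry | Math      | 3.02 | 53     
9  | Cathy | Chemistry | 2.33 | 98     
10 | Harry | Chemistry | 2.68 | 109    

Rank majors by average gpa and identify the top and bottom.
SELECT major, AVG(gpa)
FROM students
GROUP BY major
ORDER BY AVG(gpa)

All groups:
  Chemistry: 2.94
  Physics: 3.41
  Math: 3.42

Highest: Math (3.42)
Lowest: Chemistry (2.94)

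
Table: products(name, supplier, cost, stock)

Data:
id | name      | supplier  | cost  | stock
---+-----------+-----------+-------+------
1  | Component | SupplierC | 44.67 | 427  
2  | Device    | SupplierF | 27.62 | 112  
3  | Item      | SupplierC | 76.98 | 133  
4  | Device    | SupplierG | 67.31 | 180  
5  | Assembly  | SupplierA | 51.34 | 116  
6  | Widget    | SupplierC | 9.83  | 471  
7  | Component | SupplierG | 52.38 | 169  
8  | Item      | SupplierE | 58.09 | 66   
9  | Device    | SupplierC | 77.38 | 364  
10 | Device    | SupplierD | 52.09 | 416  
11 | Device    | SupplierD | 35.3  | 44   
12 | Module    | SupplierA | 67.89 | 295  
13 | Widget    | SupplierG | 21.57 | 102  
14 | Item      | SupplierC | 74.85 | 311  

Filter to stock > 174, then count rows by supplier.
SELECT supplier, COUNT(*)
FROM products
WHERE stock > 174
GROUP BY supplier

Note: WHERE filters rows before grouping.

Result:
  SupplierA: 1
  SupplierC: 4
  SupplierD: 1
  SupplierG: 1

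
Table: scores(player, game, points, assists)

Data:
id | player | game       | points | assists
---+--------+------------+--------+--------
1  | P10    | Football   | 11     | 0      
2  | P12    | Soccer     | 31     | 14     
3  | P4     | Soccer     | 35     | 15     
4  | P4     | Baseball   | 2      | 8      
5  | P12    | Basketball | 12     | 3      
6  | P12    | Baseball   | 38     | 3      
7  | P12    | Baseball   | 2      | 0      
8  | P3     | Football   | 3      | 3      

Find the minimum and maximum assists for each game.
SELECT game, MIN(assists), MAX(assists)
FROM scores
GROUP BY game

Result:
  Baseball: min=0, max=8
  Basketball: min=3, max=3
  Football: min=0, max=3
  Soccer: min=14, max=15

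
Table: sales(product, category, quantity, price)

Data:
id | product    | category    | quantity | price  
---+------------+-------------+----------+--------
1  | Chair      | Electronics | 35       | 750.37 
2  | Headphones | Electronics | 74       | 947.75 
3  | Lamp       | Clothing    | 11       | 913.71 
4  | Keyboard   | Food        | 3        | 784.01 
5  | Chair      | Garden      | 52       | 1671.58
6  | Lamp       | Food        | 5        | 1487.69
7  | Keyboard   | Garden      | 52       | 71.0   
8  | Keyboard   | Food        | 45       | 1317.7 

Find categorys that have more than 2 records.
SELECT category, COUNT(*) as cnt
FROM sales
GROUP BY category
HAVING COUNT(*) > 2

Result:
  Food: 3

Note: HAVING filters groups after aggregation, WHERE filters rows before.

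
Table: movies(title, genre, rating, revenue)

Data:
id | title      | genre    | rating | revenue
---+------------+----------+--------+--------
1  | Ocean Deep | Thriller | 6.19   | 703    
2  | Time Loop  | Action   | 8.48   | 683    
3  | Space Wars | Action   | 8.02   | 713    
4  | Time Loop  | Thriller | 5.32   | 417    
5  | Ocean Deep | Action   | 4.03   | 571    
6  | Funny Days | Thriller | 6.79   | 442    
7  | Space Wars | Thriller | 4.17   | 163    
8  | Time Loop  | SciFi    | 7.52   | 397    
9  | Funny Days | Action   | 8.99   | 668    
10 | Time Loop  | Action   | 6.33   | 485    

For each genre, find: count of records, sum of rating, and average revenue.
SELECT genre,
       COUNT(*) as cnt,
       SUM(rating) as total_rating,
       AVG(revenue) as avg_revenue
FROM movies
GROUP BY genre

Result:
  Action: 5 records, 35.85 total rating, 624.00 avg revenue
  SciFi: 1 records, 7.52 total rating, 397.00 avg revenue
  Thriller: 4 records, 22.47 total rating, 431.25 avg revenue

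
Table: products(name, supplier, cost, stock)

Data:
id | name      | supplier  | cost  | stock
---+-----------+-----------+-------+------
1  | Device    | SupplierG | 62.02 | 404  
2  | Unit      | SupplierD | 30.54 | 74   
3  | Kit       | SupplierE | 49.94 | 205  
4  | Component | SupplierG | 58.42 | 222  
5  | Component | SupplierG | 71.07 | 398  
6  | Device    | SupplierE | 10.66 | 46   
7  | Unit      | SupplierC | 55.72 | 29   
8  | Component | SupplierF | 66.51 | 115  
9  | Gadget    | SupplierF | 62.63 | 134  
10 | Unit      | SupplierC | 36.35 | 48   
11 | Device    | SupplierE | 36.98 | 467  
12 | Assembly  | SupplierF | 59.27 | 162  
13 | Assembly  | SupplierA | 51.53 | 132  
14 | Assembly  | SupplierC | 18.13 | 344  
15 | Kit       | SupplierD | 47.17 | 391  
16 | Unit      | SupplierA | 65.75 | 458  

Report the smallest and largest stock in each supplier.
SELECT supplier, MIN(stock), MAX(stock)
FROM products
GROUP BY supplier

Result:
  SupplierA: min=132, max=458
  SupplierC: min=29, max=344
  SupplierD: min=74, max=391
  SupplierE: min=46, max=467
  SupplierF: min=115, max=162
  SupplierG: min=222, max=404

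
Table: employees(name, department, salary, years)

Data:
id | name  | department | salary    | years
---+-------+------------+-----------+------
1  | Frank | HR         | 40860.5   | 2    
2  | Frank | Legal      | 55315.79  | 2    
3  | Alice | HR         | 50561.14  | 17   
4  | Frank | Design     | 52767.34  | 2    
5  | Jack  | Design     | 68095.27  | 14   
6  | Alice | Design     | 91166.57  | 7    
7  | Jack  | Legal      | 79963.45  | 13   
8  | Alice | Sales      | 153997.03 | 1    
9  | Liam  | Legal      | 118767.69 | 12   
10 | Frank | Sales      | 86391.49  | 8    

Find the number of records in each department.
SELECT department, COUNT(*) as count
FROM employees
GROUP BY department

Result:
  Design: 3
  HR: 2
  Legal: 3
  Sales: 2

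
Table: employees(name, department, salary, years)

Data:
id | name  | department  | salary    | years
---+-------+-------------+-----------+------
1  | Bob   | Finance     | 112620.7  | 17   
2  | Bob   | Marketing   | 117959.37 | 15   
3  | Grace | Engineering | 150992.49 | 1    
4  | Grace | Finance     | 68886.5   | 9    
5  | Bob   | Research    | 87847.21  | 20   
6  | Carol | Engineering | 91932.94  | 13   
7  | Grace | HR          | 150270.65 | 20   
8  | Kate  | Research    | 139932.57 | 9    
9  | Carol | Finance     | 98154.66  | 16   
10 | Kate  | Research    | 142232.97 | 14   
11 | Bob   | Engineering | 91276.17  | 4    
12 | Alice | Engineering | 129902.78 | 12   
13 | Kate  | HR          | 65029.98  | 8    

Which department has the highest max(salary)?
SELECT department, MAX(salary) as val
FROM employees
GROUP BY department
ORDER BY val DESC
LIMIT 1

Result: Engineering with max(salary) = 150992.49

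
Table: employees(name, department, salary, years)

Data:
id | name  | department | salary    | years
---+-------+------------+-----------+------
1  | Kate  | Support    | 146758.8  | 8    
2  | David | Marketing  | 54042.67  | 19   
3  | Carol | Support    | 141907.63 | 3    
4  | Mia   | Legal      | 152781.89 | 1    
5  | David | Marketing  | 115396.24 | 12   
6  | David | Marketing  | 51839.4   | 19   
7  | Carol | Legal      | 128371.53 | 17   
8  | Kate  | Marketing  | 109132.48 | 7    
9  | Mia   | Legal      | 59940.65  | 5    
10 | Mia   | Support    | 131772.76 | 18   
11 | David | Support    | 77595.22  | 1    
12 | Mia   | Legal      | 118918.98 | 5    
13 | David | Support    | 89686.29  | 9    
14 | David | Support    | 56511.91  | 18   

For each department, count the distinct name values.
SELECT department, COUNT(DISTINCT name)
FROM employees
GROUP BY department

Result:
  Legal: 2 distinct
  Marketing: 2 distinct
  Support: 4 distinct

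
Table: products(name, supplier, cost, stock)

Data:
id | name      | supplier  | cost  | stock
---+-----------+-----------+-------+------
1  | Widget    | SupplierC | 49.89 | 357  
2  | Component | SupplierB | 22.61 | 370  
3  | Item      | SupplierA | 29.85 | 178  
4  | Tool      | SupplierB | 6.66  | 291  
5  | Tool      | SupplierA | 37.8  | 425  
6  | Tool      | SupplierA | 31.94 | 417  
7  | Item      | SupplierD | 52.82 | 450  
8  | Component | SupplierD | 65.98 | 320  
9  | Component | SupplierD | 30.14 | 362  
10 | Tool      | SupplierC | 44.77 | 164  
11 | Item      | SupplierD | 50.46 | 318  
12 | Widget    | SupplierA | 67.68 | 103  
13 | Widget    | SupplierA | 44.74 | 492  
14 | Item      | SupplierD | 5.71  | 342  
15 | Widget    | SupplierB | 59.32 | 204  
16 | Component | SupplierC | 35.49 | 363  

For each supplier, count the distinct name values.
SELECT supplier, COUNT(DISTINCT name)
FROM products
GROUP BY supplier

Result:
  SupplierA: 3 distinct
  SupplierB: 3 distinct
  SupplierC: 3 distinct
  SupplierD: 2 distinct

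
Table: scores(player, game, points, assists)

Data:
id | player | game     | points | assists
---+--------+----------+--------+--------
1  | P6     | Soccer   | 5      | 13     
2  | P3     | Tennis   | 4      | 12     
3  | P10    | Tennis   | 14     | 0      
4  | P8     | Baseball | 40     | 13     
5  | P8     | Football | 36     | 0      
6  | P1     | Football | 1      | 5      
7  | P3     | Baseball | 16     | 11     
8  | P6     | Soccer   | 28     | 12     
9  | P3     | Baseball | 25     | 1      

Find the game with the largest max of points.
SELECT game, MAX(points) as val
FROM scores
GROUP BY game
ORDER BY val DESC
LIMIT 1

Result: Baseball with max(points) = 40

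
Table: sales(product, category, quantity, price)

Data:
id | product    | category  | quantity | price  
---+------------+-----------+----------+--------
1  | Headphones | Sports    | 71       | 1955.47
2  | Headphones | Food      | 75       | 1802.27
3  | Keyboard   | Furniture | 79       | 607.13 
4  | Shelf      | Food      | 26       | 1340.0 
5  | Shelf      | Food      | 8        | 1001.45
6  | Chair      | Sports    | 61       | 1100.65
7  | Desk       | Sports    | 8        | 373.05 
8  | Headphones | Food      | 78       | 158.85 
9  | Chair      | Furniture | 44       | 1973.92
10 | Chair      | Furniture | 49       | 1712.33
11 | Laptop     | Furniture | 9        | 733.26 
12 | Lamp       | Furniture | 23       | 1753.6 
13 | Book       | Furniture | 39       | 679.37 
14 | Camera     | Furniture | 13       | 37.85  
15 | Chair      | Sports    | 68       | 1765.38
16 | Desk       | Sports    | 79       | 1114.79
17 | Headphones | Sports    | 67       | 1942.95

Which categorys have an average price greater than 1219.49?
SELECT category, AVG(price)
FROM sales
GROUP BY category
HAVING AVG(price) > 1219.49

Result:
  Sports: avg=1375.38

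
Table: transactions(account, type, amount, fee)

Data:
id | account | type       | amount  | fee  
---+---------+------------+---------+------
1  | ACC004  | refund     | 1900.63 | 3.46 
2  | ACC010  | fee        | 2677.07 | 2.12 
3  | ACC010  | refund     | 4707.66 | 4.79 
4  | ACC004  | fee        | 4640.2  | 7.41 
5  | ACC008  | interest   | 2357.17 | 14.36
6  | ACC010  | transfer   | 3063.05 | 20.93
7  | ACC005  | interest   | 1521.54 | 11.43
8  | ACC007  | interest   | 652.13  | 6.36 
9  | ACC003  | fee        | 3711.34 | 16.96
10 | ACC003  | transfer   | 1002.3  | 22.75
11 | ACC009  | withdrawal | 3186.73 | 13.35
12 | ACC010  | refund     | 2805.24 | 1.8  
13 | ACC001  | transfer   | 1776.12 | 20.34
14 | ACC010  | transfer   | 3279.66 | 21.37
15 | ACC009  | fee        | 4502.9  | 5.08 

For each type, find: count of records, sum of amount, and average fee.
SELECT type,
       COUNT(*) as cnt,
       SUM(amount) as total_amount,
       AVG(fee) as avg_fee
FROM transactions
GROUP BY type

Result:
  fee: 4 records, 15531.51 total amount, 7.89 avg fee
  interest: 3 records, 4530.84 total amount, 10.72 avg fee
  refund: 3 records, 9413.53 total amount, 3.35 avg fee
  transfer: 4 records, 9121.13 total amount, 21.35 avg fee
  withdrawal: 1 records, 3186.73 total amount, 13.35 avg fee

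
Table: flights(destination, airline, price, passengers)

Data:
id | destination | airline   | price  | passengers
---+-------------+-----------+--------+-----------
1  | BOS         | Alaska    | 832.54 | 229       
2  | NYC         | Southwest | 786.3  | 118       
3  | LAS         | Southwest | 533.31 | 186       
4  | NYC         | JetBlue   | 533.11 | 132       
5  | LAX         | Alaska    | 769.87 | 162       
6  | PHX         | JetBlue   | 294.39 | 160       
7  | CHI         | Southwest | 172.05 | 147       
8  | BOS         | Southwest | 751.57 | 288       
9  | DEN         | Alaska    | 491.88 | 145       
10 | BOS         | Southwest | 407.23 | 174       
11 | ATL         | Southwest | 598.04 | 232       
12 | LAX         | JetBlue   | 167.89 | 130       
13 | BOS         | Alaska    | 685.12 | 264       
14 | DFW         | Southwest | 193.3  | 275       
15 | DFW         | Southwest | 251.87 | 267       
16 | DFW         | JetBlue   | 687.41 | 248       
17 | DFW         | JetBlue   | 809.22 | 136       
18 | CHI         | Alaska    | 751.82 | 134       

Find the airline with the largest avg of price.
SELECT airline, AVG(price) as val
FROM flights
GROUP BY airline
ORDER BY val DESC
LIMIT 1

Result: Alaska with avg(price) = 706.25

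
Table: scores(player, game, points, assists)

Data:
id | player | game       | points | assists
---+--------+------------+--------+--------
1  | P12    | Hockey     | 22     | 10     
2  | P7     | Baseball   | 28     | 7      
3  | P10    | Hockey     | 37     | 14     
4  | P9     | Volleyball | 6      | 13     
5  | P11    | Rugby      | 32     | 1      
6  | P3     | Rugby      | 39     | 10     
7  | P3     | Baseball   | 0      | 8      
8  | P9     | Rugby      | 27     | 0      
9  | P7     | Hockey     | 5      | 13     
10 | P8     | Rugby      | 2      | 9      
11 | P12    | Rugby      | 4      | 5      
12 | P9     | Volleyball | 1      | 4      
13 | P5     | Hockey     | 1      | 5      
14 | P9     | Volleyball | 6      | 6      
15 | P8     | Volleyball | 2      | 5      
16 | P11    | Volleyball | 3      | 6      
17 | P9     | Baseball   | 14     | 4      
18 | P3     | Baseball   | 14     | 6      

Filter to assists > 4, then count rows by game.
SELECT game, COUNT(*)
FROM scores
WHERE assists > 4
GROUP BY game

Note: WHERE filters rows before grouping.

Result:
  Baseball: 3
  Hockey: 4
  Rugby: 3
  Volleyball: 4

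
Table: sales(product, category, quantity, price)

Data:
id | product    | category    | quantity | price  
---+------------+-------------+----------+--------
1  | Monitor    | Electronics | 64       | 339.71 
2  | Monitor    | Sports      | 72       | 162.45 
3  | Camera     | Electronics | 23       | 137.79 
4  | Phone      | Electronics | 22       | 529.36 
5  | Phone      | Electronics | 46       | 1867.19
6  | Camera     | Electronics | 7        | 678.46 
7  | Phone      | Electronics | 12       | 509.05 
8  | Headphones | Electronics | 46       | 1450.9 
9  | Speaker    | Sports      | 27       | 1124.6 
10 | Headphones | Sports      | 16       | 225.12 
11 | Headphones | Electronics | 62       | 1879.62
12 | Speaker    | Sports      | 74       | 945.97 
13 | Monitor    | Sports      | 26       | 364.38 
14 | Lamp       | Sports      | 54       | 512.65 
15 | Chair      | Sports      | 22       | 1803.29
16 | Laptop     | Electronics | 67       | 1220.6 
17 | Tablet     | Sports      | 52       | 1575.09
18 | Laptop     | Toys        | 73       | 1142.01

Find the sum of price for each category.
SELECT category, SUM(price) as result
FROM sales
GROUP BY category

Result:
  Electronics: 8612.68
  Sports: 6713.55
  Toys: 1142.01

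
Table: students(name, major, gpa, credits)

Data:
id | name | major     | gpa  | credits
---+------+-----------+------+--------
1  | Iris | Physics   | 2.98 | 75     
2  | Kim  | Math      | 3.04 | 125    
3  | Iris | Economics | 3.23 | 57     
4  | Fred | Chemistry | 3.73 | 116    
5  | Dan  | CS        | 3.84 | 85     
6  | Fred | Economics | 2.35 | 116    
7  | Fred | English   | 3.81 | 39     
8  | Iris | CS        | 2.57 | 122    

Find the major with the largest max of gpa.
SELECT major, MAX(gpa) as val
FROM students
GROUP BY major
ORDER BY val DESC
LIMIT 1

Result: CS with max(gpa) = 3.84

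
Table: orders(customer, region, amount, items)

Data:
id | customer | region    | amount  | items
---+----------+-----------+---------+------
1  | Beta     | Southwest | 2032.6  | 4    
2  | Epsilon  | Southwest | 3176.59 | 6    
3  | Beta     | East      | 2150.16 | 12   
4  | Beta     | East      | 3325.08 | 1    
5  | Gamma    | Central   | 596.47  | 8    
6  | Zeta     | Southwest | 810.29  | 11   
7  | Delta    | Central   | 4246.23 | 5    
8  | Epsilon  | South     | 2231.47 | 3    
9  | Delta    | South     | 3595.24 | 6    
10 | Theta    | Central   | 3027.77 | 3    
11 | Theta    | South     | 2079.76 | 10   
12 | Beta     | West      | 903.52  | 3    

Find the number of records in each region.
SELECT region, COUNT(*) as count
FROM orders
GROUP BY region

Result:
  Central: 3
  East: 2
  South: 3
  Southwest: 3
  West: 1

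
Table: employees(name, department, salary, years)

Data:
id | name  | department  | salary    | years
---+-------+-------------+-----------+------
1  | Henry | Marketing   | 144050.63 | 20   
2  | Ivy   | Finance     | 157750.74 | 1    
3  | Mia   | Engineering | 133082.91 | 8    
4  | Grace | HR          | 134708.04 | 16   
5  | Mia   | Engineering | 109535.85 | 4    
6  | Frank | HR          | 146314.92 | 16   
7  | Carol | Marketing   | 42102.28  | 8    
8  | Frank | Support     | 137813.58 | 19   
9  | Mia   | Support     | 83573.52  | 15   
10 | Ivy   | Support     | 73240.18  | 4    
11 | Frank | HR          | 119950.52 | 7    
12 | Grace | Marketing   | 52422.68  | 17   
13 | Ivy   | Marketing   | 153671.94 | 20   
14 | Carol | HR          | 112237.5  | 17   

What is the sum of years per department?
SELECT department, SUM(years) as result
FROM employees
GROUP BY department

Result:
  Engineering: 12
  Finance: 1
  HR: 56
  Marketing: 65
  Support: 38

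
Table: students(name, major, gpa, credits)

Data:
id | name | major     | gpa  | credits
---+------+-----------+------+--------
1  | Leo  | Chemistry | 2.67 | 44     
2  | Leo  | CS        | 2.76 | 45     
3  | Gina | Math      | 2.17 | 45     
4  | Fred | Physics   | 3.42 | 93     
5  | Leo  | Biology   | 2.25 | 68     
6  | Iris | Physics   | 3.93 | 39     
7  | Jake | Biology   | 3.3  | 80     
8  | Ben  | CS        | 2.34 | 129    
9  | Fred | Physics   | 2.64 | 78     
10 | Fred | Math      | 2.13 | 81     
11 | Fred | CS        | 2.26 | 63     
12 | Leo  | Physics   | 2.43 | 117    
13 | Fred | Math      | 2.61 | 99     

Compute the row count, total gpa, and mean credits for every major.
SELECT major,
       COUNT(*) as cnt,
       SUM(gpa) as total_gpa,
       AVG(credits) as avg_credits
FROM students
GROUP BY major

Result:
  Biology: 2 records, 5.55 total gpa, 74.00 avg credits
  CS: 3 records, 7.36 total gpa, 79.00 avg credits
  Chemistry: 1 records, 2.67 total gpa, 44.00 avg credits
  Math: 3 records, 6.91 total gpa, 75.00 avg credits
  Physics: 4 records, 12.42 total gpa, 81.75 avg credits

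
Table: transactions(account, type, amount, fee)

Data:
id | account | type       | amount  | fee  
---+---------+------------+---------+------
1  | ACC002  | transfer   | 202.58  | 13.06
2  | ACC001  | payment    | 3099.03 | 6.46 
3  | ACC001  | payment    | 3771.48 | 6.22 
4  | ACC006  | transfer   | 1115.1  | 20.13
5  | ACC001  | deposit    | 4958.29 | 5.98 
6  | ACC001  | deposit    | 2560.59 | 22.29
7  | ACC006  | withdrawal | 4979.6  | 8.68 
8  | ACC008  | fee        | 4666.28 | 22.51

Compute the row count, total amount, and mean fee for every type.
SELECT type,
       COUNT(*) as cnt,
       SUM(amount) as total_amount,
       AVG(fee) as avg_fee
FROM transactions
GROUP BY type

Result:
  deposit: 2 records, 7518.88 total amount, 14.14 avg fee
  fee: 1 records, 4666.28 total amount, 22.51 avg fee
  payment: 2 records, 6870.51 total amount, 6.34 avg fee
  transfer: 2 records, 1317.68 total amount, 16.60 avg fee
  withdrawal: 1 records, 4979.60 total amount, 8.68 avg fee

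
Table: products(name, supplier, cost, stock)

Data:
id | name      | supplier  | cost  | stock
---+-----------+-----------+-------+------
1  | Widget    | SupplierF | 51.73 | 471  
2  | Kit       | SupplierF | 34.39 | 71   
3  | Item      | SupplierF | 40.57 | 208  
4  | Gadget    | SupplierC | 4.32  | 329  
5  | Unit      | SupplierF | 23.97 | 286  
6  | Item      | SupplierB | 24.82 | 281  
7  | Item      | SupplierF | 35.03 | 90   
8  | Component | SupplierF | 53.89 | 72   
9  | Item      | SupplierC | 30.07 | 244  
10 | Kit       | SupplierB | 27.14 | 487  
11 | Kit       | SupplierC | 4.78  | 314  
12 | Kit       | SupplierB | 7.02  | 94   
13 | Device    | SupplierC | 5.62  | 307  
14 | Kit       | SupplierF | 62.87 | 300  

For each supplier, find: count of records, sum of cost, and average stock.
SELECT supplier,
       COUNT(*) as cnt,
       SUM(cost) as total_cost,
       AVG(stock) as avg_stock
FROM products
GROUP BY supplier

Result:
  SupplierB: 3 records, 58.98 total cost, 287.33 avg stock
  SupplierC: 4 records, 44.79 total cost, 298.50 avg stock
  SupplierF: 7 records, 302.45 total cost, 214.00 avg stock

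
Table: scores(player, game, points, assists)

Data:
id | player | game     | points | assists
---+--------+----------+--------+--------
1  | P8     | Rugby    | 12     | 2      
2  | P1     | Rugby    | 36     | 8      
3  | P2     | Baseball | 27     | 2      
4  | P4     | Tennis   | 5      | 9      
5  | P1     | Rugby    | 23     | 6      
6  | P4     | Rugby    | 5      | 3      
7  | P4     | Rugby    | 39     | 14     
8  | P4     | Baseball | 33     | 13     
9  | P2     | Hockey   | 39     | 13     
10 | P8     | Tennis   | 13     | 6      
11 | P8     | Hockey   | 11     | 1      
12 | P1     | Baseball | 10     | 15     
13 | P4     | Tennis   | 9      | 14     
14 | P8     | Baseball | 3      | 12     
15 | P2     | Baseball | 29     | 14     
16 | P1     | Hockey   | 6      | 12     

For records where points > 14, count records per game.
SELECT game, COUNT(*)
FROM scores
WHERE points > 14
GROUP BY game

Note: WHERE filters rows before grouping.

Result:
  Baseball: 3
  Hockey: 1
  Rugby: 3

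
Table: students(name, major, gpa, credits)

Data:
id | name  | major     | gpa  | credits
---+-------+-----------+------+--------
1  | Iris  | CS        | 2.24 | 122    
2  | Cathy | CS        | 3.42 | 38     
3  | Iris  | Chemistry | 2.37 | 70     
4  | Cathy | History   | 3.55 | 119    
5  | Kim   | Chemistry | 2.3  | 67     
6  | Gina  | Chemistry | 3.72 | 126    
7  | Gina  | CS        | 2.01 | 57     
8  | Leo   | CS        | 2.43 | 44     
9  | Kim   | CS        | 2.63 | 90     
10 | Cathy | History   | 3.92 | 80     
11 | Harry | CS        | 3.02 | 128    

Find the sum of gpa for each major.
SELECT major, SUM(gpa) as result
FROM students
GROUP BY major

Result:
  CS: 15.75
  Chemistry: 8.39
  History: 7.47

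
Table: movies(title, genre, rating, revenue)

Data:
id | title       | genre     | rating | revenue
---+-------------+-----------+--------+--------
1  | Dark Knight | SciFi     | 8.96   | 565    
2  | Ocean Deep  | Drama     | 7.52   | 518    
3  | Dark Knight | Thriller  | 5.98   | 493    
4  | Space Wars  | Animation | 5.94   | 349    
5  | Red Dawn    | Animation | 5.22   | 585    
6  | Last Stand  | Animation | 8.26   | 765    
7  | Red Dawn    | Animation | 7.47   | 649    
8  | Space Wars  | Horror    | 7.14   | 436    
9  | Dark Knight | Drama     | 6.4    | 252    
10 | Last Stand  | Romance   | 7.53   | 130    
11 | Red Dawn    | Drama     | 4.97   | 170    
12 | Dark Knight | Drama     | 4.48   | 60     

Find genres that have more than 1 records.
SELECT genre, COUNT(*) as cnt
FROM movies
GROUP BY genre
HAVING COUNT(*) > 1

Result:
  Animation: 4
  Drama: 4

Note: HAVING filters groups after aggregation, WHERE filters rows before.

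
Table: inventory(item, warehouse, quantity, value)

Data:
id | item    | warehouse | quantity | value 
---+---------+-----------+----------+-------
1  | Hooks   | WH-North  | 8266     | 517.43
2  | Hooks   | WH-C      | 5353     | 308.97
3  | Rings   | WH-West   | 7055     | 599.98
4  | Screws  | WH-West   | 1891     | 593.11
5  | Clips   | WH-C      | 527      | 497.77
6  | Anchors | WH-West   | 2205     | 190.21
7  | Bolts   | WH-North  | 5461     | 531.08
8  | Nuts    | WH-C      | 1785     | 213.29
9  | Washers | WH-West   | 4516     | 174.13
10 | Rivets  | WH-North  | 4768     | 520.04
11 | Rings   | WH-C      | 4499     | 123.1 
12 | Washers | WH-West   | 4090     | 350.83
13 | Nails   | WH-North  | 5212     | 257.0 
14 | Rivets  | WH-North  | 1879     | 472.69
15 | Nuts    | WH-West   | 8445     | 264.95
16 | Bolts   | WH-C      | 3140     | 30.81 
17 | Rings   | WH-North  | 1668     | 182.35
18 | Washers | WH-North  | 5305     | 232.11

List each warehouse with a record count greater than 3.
SELECT warehouse, COUNT(*) as cnt
FROM inventory
GROUP BY warehouse
HAVING COUNT(*) > 3

Result:
  WH-C: 5
  WH-North: 7
  WH-West: 6

Note: HAVING filters groups after aggregation, WHERE filters rows before.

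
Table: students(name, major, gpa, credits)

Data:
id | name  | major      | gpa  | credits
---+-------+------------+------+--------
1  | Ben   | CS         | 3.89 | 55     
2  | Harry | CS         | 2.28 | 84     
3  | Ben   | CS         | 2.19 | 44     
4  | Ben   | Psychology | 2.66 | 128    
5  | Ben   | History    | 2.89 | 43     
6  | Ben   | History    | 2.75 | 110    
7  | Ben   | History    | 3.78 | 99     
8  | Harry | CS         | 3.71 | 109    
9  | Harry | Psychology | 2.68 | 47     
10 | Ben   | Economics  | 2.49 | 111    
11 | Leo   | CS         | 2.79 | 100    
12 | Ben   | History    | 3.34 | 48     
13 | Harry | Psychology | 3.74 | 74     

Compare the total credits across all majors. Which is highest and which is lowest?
SELECT major, SUM(credits)
FROM students
GROUP BY major
ORDER BY SUM(credits)

All groups:
  Economics: 111
  Psychology: 249
  History: 300
  CS: 392

Highest: CS (392)
Lowest: Economics (111)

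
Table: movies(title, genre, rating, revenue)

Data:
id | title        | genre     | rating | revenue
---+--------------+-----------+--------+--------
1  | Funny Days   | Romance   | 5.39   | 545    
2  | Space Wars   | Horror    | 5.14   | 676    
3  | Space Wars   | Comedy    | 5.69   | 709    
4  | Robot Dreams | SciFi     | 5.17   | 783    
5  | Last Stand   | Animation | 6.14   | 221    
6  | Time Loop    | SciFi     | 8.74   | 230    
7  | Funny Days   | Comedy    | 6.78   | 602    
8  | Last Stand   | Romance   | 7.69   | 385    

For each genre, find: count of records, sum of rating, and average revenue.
SELECT genre,
       COUNT(*) as cnt,
       SUM(rating) as total_rating,
       AVG(revenue) as avg_revenue
FROM movies
GROUP BY genre

Result:
  Animation: 1 records, 6.14 total rating, 221.00 avg revenue
  Comedy: 2 records, 12.47 total rating, 655.50 avg revenue
  Horror: 1 records, 5.14 total rating, 676.00 avg revenue
  Romance: 2 records, 13.08 total rating, 465.00 avg revenue
  SciFi: 2 records, 13.91 total rating, 506.50 avg revenue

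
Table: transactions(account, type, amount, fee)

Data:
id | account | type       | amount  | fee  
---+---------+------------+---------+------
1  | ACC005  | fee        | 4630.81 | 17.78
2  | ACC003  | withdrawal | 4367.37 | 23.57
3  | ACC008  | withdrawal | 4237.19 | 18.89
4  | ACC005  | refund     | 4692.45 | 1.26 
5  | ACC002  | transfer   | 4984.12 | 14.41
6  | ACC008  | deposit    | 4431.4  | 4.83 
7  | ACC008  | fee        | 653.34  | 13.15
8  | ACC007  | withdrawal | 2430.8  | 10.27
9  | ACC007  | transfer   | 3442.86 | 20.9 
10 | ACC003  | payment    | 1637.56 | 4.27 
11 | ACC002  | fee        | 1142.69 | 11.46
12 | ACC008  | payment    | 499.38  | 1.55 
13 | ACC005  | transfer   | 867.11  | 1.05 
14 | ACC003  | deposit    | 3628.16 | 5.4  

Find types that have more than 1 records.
SELECT type, COUNT(*) as cnt
FROM transactions
GROUP BY type
HAVING COUNT(*) > 1

Result:
  deposit: 2
  fee: 3
  payment: 2
  transfer: 3
  withdrawal: 3

Note: HAVING filters groups after aggregation, WHERE filters rows before.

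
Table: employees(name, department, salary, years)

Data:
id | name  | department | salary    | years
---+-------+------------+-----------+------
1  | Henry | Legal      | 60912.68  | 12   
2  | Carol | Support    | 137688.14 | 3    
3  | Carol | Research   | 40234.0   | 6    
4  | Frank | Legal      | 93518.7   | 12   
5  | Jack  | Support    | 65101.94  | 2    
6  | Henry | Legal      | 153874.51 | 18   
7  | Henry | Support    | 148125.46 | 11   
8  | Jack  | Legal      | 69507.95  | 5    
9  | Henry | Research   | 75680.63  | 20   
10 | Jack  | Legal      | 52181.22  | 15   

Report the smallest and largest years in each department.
SELECT department, MIN(years), MAX(years)
FROM employees
GROUP BY department

Result:
  Legal: min=5, max=18
  Research: min=6, max=20
  Support: min=2, max=11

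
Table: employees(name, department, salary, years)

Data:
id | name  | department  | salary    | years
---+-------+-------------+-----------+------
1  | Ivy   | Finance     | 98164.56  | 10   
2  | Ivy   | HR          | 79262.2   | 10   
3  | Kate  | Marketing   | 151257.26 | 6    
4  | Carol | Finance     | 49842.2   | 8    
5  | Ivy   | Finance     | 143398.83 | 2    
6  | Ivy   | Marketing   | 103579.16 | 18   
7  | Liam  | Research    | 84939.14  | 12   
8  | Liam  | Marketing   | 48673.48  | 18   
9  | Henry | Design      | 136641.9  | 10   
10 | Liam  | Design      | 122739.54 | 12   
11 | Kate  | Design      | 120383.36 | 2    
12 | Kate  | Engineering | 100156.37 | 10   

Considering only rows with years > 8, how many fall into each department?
SELECT department, COUNT(*)
FROM employees
WHERE years > 8
GROUP BY department

Note: WHERE filters rows before grouping.

Result:
  Design: 2
  Engineering: 1
  Finance: 1
  HR: 1
  Marketing: 2
  Research: 1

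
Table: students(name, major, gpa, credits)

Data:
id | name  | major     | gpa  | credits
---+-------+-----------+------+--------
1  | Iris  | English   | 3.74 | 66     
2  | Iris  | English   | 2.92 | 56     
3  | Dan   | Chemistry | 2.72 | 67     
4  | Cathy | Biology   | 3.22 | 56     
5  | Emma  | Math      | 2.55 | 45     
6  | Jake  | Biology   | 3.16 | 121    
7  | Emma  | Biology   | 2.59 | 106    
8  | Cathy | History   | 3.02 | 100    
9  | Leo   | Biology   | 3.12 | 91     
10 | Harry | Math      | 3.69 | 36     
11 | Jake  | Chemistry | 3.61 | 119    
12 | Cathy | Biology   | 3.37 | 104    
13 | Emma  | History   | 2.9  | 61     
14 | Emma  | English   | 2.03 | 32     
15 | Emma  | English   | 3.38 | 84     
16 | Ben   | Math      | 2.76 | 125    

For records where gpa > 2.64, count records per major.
SELECT major, COUNT(*)
FROM students
WHERE gpa > 2.64
GROUP BY major

Note: WHERE filters rows before grouping.

Result:
  Biology: 4
  Chemistry: 2
  English: 3
  History: 2
  Math: 2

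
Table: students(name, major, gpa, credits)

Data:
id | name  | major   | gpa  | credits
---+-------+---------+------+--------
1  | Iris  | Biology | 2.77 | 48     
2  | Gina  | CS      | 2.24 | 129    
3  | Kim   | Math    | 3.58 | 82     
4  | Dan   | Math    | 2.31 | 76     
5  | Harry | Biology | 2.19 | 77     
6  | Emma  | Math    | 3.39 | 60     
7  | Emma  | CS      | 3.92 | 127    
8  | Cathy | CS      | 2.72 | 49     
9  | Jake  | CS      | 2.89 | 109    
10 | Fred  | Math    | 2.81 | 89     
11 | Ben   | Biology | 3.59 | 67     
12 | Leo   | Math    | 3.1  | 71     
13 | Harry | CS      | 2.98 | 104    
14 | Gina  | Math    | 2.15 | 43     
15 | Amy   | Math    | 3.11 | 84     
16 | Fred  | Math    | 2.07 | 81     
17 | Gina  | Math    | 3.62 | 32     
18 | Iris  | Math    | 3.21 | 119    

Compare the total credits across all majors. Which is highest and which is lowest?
SELECT major, SUM(credits)
FROM students
GROUP BY major
ORDER BY SUM(credits)

All groups:
  Biology: 192
  CS: 518
  Math: 737

Highest: Math (737)
Lowest: Biology (192)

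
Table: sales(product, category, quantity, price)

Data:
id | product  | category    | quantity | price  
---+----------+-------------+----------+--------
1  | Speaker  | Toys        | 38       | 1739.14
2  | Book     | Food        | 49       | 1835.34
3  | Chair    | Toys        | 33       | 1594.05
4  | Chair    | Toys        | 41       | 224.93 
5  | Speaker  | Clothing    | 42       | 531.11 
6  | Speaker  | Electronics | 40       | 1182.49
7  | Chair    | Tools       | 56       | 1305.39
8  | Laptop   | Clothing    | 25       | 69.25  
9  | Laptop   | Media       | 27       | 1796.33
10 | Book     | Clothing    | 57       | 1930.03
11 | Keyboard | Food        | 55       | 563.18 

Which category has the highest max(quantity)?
SELECT category, MAX(quantity) as val
FROM sales
GROUP BY category
ORDER BY val DESC
LIMIT 1

Result: Clothing with max(quantity) = 57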